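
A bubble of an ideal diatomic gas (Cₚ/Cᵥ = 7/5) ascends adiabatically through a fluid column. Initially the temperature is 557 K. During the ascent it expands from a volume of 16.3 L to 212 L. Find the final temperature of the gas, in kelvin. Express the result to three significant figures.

T₂ ≈ 200 K

For a reversible adiabat TV^(γ−1) is constant, so T₂ = T₁ (V₁/V₂)^(γ−1).
T₂ = 557 × (16.3/212)^(2/5) = 199.6 K.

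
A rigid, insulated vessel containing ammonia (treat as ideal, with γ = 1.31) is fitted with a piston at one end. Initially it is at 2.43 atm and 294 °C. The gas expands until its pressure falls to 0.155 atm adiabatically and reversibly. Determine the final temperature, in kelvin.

Along an adiabat T P^((1−γ)/γ) is constant, so T₂ = T₁ (P₂/P₁)^((γ−1)/γ).
T₁ = 294 °C = 567.1 K.
T₂ = 567.1 × (0.155/2.43)^(0.237) = 295.7 K.

T₂ ≈ 296 K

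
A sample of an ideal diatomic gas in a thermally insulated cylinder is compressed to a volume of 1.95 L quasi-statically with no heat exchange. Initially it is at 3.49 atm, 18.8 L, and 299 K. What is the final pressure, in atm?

P₂ ≈ 83.3 atm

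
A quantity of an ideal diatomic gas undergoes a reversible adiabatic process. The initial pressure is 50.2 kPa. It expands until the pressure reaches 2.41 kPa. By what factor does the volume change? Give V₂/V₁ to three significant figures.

From PV^γ = const, V₂/V₁ = (P₁/P₂)^(1/γ).
For a diatomic ideal gas γ = 7/5.
V₂/V₁ = (50.2/2.41)^(5/7) = 8.748.

V₂/V₁ ≈ 8.75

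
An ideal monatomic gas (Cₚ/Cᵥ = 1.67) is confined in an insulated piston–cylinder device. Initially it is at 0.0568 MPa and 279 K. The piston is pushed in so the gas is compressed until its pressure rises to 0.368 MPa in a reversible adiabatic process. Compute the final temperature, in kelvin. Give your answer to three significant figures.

Adiabatic: T₂/T₁ = (P₂/P₁)^((γ−1)/γ).
T₂ = 279 × (0.368/0.0568)^(0.401) = 590.4 K.

T₂ ≈ 590 K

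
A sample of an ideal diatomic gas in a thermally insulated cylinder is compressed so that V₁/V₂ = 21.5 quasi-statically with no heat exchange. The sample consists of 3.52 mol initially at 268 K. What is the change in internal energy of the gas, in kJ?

ΔU ≈ 47.3 kJ

For a reversible adiabat TV^(γ−1) is constant, so T₂ = T₁ (V₁/V₂)^(γ−1).
γ = 7/5 for a diatomic ideal gas, so γ−1 = 2/5.
T₂ = 268 × 21.5^(2/5) = 914.3 K.
Q = 0, so ΔU = W_on_gas = nCᵥΔT with Cᵥ = R/(γ−1) = 20.79 J/(mol·K).
ΔU = 3.52 × 20.79 × (914.3 − 268) = 47290 J.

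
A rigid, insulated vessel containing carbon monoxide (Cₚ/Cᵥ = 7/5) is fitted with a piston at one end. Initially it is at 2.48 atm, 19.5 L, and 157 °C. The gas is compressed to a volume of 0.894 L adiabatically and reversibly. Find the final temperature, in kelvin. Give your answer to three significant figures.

T₂ ≈ 1480 K

Adiabatic: T₁V₁^(γ−1) = T₂V₂^(γ−1) ⇒ T₂ = T₁ (V₁/V₂)^(γ−1).
T₁ = 157 °C = 430.1 K.
T₂ = 430.1 × (19.5/0.894)^(2/5) = 1476 K.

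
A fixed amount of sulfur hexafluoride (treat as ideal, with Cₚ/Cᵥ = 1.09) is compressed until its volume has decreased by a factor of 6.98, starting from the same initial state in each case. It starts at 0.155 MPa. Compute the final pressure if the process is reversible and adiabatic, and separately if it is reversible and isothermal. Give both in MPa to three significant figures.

adiabatic: 1.29 MPa; isothermal: 1.08 MPa

Isothermal: P₂ = P₁(V₁/V₂) = 0.155×6.98 = 1.082 MPa.
Adiabatic: P₂ = P₁(V₁/V₂)^γ = 0.155×6.98^(1.09) = 1.289 MPa.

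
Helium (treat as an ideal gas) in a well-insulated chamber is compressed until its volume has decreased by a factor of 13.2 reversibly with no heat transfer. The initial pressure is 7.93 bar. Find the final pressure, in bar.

P₂ ≈ 585 bar

Adiabatic: P₁V₁^γ = P₂V₂^γ ⇒ P₂ = P₁ (V₁/V₂)^γ.
For a monatomic ideal gas γ = 5/3.
P₂ = 7.93 × 13.2^(5/3) = 584.7 bar.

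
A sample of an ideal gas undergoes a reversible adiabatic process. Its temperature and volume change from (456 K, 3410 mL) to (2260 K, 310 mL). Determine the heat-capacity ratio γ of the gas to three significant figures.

γ ≈ 1.67

TV^(γ−1) = const ⇒ γ − 1 = ln(T₂/T₁) / ln(V₁/V₂).
γ = 1 + ln(2260/456) / ln(3410/310) = 1.668.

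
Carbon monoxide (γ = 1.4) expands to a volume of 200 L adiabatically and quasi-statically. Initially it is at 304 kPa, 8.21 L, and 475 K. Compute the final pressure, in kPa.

P₂ ≈ 3.48 kPa

Since PV^γ is constant along a reversible adiabat, P₂ = P₁ (V₁/V₂)^γ.
P₂ = 304 × (8.21/200)^(1.4) = 3.479 kPa.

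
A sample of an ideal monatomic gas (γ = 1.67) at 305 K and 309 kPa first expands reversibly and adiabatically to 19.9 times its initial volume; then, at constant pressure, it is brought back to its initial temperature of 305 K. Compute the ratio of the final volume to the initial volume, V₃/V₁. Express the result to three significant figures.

Adiabatic step: V₂/V₁ = 19.9; T₂ = T₁·(1/19.9)^(0.67) = 41.12 K.
Isobaric step: V₃/V₂ = T₃/T₂ = 305/41.12.
V₃/V₁ = (V₂/V₁)(V₃/V₂) = 19.9 × (305/41.12) = 147.6.

V₃/V₁ ≈ 148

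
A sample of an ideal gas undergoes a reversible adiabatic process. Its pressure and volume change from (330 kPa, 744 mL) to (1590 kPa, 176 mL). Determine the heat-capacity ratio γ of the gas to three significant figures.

PV^γ = const ⇒ γ = ln(P₂/P₁) / ln(V₁/V₂).
γ = ln(1590/330) / ln(744/176) = 1.091.

γ ≈ 1.09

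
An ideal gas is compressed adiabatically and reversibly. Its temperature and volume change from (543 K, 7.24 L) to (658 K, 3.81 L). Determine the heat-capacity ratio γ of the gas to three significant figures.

γ ≈ 1.30

TV^(γ−1) = const ⇒ γ − 1 = ln(T₂/T₁) / ln(V₁/V₂).
γ = 1 + ln(658/543) / ln(7.24/3.81) = 1.299.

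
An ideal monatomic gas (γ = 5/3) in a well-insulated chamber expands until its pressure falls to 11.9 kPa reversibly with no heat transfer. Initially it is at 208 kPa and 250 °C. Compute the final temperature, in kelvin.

Along an adiabat T P^((1−γ)/γ) is constant, so T₂ = T₁ (P₂/P₁)^((γ−1)/γ).
T₁ = 250 °C = 523.1 K.
T₂ = 523.1 × (11.9/208)^(2/5) = 166.6 K.

T₂ ≈ 167 K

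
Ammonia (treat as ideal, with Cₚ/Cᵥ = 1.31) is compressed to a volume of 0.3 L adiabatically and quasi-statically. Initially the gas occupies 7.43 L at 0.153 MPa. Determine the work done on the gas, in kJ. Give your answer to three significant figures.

W ≈ 6.25 kJ

P₂ = P₁(V₁/V₂)^γ = 0.153×(7.43/0.3)^(1.31) = 10.25 MPa.
For a reversible adiabat, W_by_gas = (P₁V₁ − P₂V₂)/(γ−1).
W_by = (153000×0.00743 − 1.025×10^7×0.0003) / (0.31) = -6251 J.
W_on_gas = −W_by = 6251 J.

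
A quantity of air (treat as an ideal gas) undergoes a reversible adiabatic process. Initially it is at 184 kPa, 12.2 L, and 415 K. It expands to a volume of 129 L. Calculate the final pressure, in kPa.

Adiabatic: P₁V₁^γ = P₂V₂^γ ⇒ P₂ = P₁ (V₁/V₂)^γ.
γ = 7/5 for a diatomic ideal gas.
P₂ = 184 × (12.2/129)^(7/5) = 6.775 kPa.

P₂ ≈ 6.77 kPa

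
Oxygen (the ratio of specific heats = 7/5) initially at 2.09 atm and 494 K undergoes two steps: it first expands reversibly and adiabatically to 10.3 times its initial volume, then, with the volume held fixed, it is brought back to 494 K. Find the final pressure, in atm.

P₃ ≈ 0.203 atm

Adiabatic step (PV^γ = const): P₂ = 2.09×(1/10.3)^(7/5) = 0.07983 atm; T₂ = 494×(1/10.3)^(2/5) = 194.4 K.
Isochoric: P₃ = P₂(T₃/T₂) = 0.07983 × (494/194.4) = 0.2029 atm.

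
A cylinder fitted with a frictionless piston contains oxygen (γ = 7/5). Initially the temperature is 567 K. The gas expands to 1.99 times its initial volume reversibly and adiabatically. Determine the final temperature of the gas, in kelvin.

Adiabatic: T₁V₁^(γ−1) = T₂V₂^(γ−1) ⇒ T₂ = T₁ (V₁/V₂)^(γ−1).
T₂ = 567 × (1/1.99)^(2/5) = 430.6 K.

T₂ ≈ 431 K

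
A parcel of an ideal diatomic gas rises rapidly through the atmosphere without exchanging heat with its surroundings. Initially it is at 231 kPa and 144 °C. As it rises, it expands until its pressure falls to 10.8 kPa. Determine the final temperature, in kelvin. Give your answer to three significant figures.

T₂ ≈ 174 K

Along an adiabat T P^((1−γ)/γ) is constant, so T₂ = T₁ (P₂/P₁)^((γ−1)/γ).
For a diatomic ideal gas γ = 7/5, so (γ−1)/γ = 2/7.
T₁ = 144 °C = 417.1 K.
T₂ = 417.1 × (10.8/231)^(2/7) = 173.9 K.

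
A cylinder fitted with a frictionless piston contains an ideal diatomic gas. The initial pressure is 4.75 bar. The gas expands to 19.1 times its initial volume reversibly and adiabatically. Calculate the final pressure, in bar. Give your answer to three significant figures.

P₂ ≈ 0.0764 bar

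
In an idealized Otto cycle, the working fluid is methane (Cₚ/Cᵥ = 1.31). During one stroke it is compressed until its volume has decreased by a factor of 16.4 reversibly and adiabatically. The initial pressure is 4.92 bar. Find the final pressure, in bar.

P₂ ≈ 192 bar

Adiabatic: P₁V₁^γ = P₂V₂^γ ⇒ P₂ = P₁ (V₁/V₂)^γ.
P₂ = 4.92 × 16.4^(1.31) = 192 bar.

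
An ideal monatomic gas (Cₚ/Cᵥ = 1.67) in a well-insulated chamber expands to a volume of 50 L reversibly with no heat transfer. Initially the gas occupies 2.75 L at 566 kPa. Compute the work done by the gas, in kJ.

P₂ = P₁(V₁/V₂)^γ = 566×(2.75/50)^(1.67) = 4.459 kPa.
For a reversible adiabat, W_by_gas = (P₁V₁ − P₂V₂)/(γ−1).
W_by = (566000×0.00275 − 4459×0.05) / (0.67) = 1990 J.

W ≈ 1.99 kJ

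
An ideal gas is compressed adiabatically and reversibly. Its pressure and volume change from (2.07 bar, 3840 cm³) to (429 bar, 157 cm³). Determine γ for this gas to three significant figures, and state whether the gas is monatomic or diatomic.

γ ≈ 1.67; monatomic

PV^γ = const ⇒ γ = ln(P₂/P₁) / ln(V₁/V₂).
γ = ln(429/2.07) / ln(3840/157) = 1.668.
γ ≈ 1.67 is close to 5/3, so the gas is monatomic.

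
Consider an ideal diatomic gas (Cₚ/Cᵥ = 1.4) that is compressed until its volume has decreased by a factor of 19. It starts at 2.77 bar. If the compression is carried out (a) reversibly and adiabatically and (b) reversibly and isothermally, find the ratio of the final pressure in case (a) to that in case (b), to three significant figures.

Isothermal: P_b = P₁(V₁/V₂) = 2.77×19.
Adiabatic: P_a = P₁(V₁/V₂)^γ = 2.77×19^(1.4).
P_a/P_b = (V₁/V₂)^(γ−1) = 19^(0.4) = 3.247.

P_adiabatic / P_isothermal ≈ 3.25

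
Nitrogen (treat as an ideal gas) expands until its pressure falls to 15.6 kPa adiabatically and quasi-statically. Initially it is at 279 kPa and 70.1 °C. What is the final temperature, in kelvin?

Along an adiabat T P^((1−γ)/γ) is constant, so T₂ = T₁ (P₂/P₁)^((γ−1)/γ).
For a diatomic ideal gas γ = 7/5, so (γ−1)/γ = 2/7.
T₁ = 70.1 °C = 343.2 K.
T₂ = 343.2 × (15.6/279)^(2/7) = 150.6 K.

T₂ ≈ 151 K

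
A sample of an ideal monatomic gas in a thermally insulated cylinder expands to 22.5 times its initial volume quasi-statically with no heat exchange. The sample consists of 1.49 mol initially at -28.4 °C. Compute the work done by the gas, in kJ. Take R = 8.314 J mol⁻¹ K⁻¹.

W ≈ 3.98 kJ

Adiabatic: T₁V₁^(γ−1) = T₂V₂^(γ−1) ⇒ T₂ = T₁ (V₁/V₂)^(γ−1).
γ = 5/3 for a monatomic ideal gas, so γ−1 = 2/3.
T₁ = -28.4 °C = 244.7 K.
T₂ = 244.7 × (1/22.5)^(2/3) = 30.71 K.
Q = 0, so ΔU = W_on_gas = nCᵥΔT with Cᵥ = R/(γ−1) = 12.47 J/(mol·K).
ΔU = 1.49 × 12.47 × (30.71 − 244.7) = -3977 J.
Work done by the gas = −ΔU = 3977 J.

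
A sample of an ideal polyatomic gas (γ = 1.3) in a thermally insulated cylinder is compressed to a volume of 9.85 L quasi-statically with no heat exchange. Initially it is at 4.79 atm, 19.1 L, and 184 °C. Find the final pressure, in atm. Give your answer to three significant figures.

P₂ ≈ 11.3 atm

Adiabatic: P₁V₁^γ = P₂V₂^γ ⇒ P₂ = P₁ (V₁/V₂)^γ.
P₂ = 4.79 × (19.1/9.85)^(1.3) = 11.33 atm.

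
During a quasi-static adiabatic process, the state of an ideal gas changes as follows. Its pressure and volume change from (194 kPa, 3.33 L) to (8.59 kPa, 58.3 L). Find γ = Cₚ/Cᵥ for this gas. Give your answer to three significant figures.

γ ≈ 1.09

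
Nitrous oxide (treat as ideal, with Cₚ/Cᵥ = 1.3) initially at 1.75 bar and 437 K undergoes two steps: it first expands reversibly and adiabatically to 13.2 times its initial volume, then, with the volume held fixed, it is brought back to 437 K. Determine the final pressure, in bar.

Adiabatic step (PV^γ = const): P₂ = 1.75×(1/13.2)^(1.3) = 0.06114 bar; T₂ = 437×(1/13.2)^(0.3) = 201.5 K.
Isochoric: P₃ = P₂(T₃/T₂) = 0.06114 × (437/201.5) = 0.1326 bar.

P₃ ≈ 0.133 bar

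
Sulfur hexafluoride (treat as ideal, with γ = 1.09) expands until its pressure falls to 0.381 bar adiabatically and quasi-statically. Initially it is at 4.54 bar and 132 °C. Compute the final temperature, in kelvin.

Along an adiabat T P^((1−γ)/γ) is constant, so T₂ = T₁ (P₂/P₁)^((γ−1)/γ).
T₁ = 132 °C = 405.1 K.
T₂ = 405.1 × (0.381/4.54)^(0.0826) = 330.2 K.

T₂ ≈ 330 K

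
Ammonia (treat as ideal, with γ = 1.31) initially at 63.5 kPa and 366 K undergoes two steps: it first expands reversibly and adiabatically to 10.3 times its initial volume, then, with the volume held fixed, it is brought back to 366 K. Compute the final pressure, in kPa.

Adiabatic step (PV^γ = const): P₂ = 63.5×(1/10.3)^(1.31) = 2.992 kPa; T₂ = 366×(1/10.3)^(0.31) = 177.6 K.
Isochoric: P₃ = P₂(T₃/T₂) = 2.992 × (366/177.6) = 6.165 kPa.

P₃ ≈ 6.17 kPa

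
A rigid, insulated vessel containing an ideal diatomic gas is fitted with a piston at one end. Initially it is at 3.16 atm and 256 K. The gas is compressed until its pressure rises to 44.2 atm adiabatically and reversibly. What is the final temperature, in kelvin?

T₂ ≈ 544 K

Adiabatic: T₂/T₁ = (P₂/P₁)^((γ−1)/γ).
For a diatomic ideal gas γ = 7/5, so (γ−1)/γ = 2/7.
T₂ = 256 × (44.2/3.16)^(2/7) = 544 K.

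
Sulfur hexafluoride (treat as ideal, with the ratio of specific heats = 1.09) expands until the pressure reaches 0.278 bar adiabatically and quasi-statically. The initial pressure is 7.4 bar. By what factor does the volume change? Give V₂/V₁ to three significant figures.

V₂/V₁ ≈ 20.3

From PV^γ = const, V₂/V₁ = (P₁/P₂)^(1/γ).
V₂/V₁ = (7.4/0.278)^(0.917) = 20.3.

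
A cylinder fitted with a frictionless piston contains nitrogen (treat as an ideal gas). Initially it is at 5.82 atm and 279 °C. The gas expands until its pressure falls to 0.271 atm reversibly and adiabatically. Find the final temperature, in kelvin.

Along an adiabat T P^((1−γ)/γ) is constant, so T₂ = T₁ (P₂/P₁)^((γ−1)/γ).
For a diatomic ideal gas γ = 7/5, so (γ−1)/γ = 2/7.
T₁ = 279 °C = 552.1 K.
T₂ = 552.1 × (0.271/5.82)^(2/7) = 229.9 K.

T₂ ≈ 230 K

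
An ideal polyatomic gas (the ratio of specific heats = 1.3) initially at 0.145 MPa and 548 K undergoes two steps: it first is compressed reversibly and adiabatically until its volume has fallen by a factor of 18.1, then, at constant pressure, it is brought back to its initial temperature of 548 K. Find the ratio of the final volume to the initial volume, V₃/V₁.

V₃/V₁ ≈ 0.0232

Adiabatic step: V₂/V₁ = 0.05525; T₂ = T₁·18.1^(0.3) = 1306 K.
Isobaric step: V₃/V₂ = T₃/T₂ = 548/1306.
V₃/V₁ = (V₂/V₁)(V₃/V₂) = 0.05525 × (548/1306) = 0.02317.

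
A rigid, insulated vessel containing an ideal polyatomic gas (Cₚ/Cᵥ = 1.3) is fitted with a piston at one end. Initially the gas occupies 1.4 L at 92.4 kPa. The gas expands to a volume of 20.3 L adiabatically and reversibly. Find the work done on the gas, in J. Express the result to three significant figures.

P₂ = P₁(V₁/V₂)^γ = 92.4×(1.4/20.3)^(1.3) = 2.857 kPa.
For a reversible adiabat, W_by_gas = (P₁V₁ − P₂V₂)/(γ−1).
W_by = (92400×0.0014 − 2857×0.0203) / (0.3) = 237.9 J.
W_on_gas = −W_by = -237.9 J.

W ≈ -238 J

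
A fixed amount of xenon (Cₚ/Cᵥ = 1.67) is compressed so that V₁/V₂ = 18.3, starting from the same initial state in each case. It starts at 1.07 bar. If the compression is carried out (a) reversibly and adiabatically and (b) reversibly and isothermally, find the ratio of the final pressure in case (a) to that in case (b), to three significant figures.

P_adiabatic / P_isothermal ≈ 7.01

Isothermal: P_b = P₁(V₁/V₂) = 1.07×18.3.
Adiabatic: P_a = P₁(V₁/V₂)^γ = 1.07×18.3^(1.67).
P_a/P_b = (V₁/V₂)^(γ−1) = 18.3^(0.67) = 7.012.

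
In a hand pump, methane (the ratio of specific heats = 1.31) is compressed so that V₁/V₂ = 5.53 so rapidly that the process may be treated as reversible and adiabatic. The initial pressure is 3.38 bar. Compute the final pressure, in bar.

Since PV^γ is constant along a reversible adiabat, P₂ = P₁ (V₁/V₂)^γ.
P₂ = 3.38 × 5.53^(1.31) = 31.76 bar.

P₂ ≈ 31.8 bar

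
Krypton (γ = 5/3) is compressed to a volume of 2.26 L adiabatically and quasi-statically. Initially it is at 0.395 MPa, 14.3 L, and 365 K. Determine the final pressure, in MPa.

Since PV^γ is constant along a reversible adiabat, P₂ = P₁ (V₁/V₂)^γ.
P₂ = 0.395 × (14.3/2.26)^(5/3) = 8.55 MPa.

P₂ ≈ 8.55 MPa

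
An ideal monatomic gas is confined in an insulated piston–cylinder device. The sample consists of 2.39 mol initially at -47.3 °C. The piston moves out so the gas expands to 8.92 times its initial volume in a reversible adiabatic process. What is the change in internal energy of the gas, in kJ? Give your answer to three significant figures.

For a reversible adiabat TV^(γ−1) is constant, so T₂ = T₁ (V₁/V₂)^(γ−1).
γ = 5/3 for a monatomic ideal gas, so γ−1 = 2/3.
T₁ = -47.3 °C = 225.8 K.
T₂ = 225.8 × (1/8.92)^(2/3) = 52.51 K.
Q = 0, so ΔU = W_on_gas = nCᵥΔT with Cᵥ = R/(γ−1) = 12.47 J/(mol·K).
ΔU = 2.39 × 12.47 × (52.51 − 225.8) = -5167 J.

ΔU ≈ -5.17 kJ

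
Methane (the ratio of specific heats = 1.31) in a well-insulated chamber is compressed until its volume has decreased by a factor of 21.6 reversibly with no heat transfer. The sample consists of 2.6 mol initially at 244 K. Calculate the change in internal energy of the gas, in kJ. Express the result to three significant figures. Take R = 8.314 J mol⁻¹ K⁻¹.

ΔU ≈ 27.1 kJ

For a reversible adiabat TV^(γ−1) is constant, so T₂ = T₁ (V₁/V₂)^(γ−1).
T₂ = 244 × 21.6^(0.31) = 632.5 K.
Q = 0, so ΔU = W_on_gas = nCᵥΔT with Cᵥ = R/(γ−1) = 26.82 J/(mol·K).
ΔU = 2.6 × 26.82 × (632.5 − 244) = 27090 J.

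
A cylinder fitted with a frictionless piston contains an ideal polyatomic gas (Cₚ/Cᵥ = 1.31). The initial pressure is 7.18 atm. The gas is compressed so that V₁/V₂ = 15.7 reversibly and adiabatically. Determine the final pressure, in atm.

P₂ ≈ 265 atm

Adiabatic: P₁V₁^γ = P₂V₂^γ ⇒ P₂ = P₁ (V₁/V₂)^γ.
P₂ = 7.18 × 15.7^(1.31) = 264.7 atm.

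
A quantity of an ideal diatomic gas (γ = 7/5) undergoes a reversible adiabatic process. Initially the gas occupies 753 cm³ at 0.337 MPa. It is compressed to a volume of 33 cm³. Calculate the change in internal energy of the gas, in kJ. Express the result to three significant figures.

P₂ = P₁(V₁/V₂)^γ = 0.337×(753/33)^(7/5) = 26.87 MPa.
For a reversible adiabat, W_by_gas = (P₁V₁ − P₂V₂)/(γ−1).
W_by = (337000×0.000753 − 2.687×10^7×3.3×10^-5) / (2/5) = -1582 J.
Q = 0 ⇒ ΔU = −W_by = 1582 J.

ΔU ≈ 1.58 kJ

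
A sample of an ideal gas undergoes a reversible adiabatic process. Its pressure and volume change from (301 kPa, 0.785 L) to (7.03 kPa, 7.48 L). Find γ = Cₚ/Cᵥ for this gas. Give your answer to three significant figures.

PV^γ = const ⇒ γ = ln(P₂/P₁) / ln(V₁/V₂).
γ = ln(7.03/301) / ln(0.785/7.48) = 1.667.

γ ≈ 1.67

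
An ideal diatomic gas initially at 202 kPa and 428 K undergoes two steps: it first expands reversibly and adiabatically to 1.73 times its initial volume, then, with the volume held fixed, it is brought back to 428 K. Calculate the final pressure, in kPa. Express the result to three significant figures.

For a diatomic ideal gas γ = 7/5.
Adiabatic step (PV^γ = const): P₂ = 202×(1/1.73)^(7/5) = 93.77 kPa; T₂ = 428×(1/1.73)^(2/5) = 343.7 K.
Isochoric: P₃ = P₂(T₃/T₂) = 93.77 × (428/343.7) = 116.8 kPa.

P₃ ≈ 117 kPa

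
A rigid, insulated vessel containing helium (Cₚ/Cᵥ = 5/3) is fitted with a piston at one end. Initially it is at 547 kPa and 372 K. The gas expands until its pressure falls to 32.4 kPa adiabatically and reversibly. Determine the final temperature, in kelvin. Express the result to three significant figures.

Along an adiabat T P^((1−γ)/γ) is constant, so T₂ = T₁ (P₂/P₁)^((γ−1)/γ).
T₂ = 372 × (32.4/547)^(2/5) = 120.1 K.

T₂ ≈ 120 K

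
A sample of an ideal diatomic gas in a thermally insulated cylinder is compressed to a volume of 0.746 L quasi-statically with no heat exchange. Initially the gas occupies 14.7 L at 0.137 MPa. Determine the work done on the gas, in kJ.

W ≈ 11.6 kJ

γ = 7/5 for a diatomic ideal gas.
P₂ = P₁(V₁/V₂)^γ = 0.137×(14.7/0.746)^(7/5) = 8.895 MPa.
For a reversible adiabat, W_by_gas = (P₁V₁ − P₂V₂)/(γ−1).
W_by = (137000×0.0147 − 8.895×10^6×0.000746) / (2/5) = -11550 J.
W_on_gas = −W_by = 11550 J.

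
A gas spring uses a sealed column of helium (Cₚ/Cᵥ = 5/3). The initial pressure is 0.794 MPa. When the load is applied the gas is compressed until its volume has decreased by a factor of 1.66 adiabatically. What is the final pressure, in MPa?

P₂ ≈ 1.85 MPa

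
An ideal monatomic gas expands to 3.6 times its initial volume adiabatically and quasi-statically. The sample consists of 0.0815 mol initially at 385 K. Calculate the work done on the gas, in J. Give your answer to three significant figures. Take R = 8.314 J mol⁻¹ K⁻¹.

For a reversible adiabat TV^(γ−1) is constant, so T₂ = T₁ (V₁/V₂)^(γ−1).
γ = 5/3 for a monatomic ideal gas, so γ−1 = 2/3.
T₂ = 385 × (1/3.6)^(2/3) = 163.9 K.
Q = 0, so ΔU = W_on_gas = nCᵥΔT with Cᵥ = R/(γ−1) = 12.47 J/(mol·K).
ΔU = 0.0815 × 12.47 × (163.9 − 385) = -224.7 J.

W ≈ -225 J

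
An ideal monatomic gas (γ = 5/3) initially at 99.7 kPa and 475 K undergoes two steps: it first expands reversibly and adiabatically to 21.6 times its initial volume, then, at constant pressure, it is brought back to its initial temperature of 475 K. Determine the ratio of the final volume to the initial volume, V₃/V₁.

Adiabatic step: V₂/V₁ = 21.6; T₂ = T₁·(1/21.6)^(2/3) = 61.24 K.
Isobaric step: V₃/V₂ = T₃/T₂ = 475/61.24.
V₃/V₁ = (V₂/V₁)(V₃/V₂) = 21.6 × (475/61.24) = 167.5.

V₃/V₁ ≈ 168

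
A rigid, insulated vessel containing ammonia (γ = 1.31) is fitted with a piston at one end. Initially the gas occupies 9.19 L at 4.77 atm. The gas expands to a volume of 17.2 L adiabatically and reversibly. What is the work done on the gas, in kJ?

W ≈ -2.53 kJ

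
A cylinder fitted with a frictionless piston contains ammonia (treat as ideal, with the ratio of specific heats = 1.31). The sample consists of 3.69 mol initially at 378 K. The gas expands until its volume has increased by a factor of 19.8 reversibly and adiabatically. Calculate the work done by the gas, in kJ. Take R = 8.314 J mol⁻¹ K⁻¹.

W ≈ 22.6 kJ

Adiabatic: T₁V₁^(γ−1) = T₂V₂^(γ−1) ⇒ T₂ = T₁ (V₁/V₂)^(γ−1).
T₂ = 378 × (1/19.8)^(0.31) = 149.8 K.
Q = 0, so ΔU = W_on_gas = nCᵥΔT with Cᵥ = R/(γ−1) = 26.82 J/(mol·K).
ΔU = 3.69 × 26.82 × (149.8 − 378) = -22580 J.
Work done by the gas = −ΔU = 22580 J.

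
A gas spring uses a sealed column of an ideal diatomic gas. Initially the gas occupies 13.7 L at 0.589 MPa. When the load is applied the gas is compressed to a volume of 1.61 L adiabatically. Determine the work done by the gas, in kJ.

W ≈ -27.3 kJ

γ = 7/5 for a diatomic ideal gas.
P₂ = P₁(V₁/V₂)^γ = 0.589×(13.7/1.61)^(7/5) = 11.8 MPa.
For a reversible adiabat, W_by_gas = (P₁V₁ − P₂V₂)/(γ−1).
W_by = (589000×0.0137 − 1.18×10^7×0.00161) / (2/5) = -27330 J.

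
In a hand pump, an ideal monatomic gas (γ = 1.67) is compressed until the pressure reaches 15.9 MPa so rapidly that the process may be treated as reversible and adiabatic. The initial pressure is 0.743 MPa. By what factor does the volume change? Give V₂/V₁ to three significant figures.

From PV^γ = const, V₂/V₁ = (P₁/P₂)^(1/γ).
V₂/V₁ = (0.743/15.9)^(0.599) = 0.1597.

V₂/V₁ ≈ 0.160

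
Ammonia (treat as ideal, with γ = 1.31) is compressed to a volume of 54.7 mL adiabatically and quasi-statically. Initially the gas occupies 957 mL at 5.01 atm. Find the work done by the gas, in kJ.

P₂ = P₁(V₁/V₂)^γ = 5.01×(957/54.7)^(1.31) = 212.8 atm.
For a reversible adiabat, W_by_gas = (P₁V₁ − P₂V₂)/(γ−1).
W_by = (507600×0.000957 − 2.157×10^7×5.47×10^-5) / (0.31) = -2238 J.

W ≈ -2.24 kJ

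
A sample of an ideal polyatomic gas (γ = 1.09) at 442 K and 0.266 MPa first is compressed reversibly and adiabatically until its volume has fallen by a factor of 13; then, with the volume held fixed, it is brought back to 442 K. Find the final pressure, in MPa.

Adiabatic step (PV^γ = const): P₂ = 0.266×13^(1.09) = 4.356 MPa; T₂ = 442×13^(0.09) = 556.8 K.
Isochoric: P₃ = P₂(T₃/T₂) = 4.356 × (442/556.8) = 3.458 MPa.

P₃ ≈ 3.46 MPa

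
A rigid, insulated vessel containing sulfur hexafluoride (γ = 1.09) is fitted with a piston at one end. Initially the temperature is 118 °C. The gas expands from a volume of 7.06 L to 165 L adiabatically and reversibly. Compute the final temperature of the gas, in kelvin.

For a reversible adiabat TV^(γ−1) is constant, so T₂ = T₁ (V₁/V₂)^(γ−1).
T₁ = 118 °C = 391.1 K.
T₂ = 391.1 × (7.06/165)^(0.09) = 294.6 K.

T₂ ≈ 295 K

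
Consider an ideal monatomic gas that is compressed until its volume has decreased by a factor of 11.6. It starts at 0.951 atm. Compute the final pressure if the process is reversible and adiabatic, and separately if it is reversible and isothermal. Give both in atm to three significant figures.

For a monatomic ideal gas γ = 5/3.
Isothermal: P₂ = P₁(V₁/V₂) = 0.951×11.6 = 11.03 atm.
Adiabatic: P₂ = P₁(V₁/V₂)^γ = 0.951×11.6^(5/3) = 56.53 atm.

adiabatic: 56.5 atm; isothermal: 11.0 atm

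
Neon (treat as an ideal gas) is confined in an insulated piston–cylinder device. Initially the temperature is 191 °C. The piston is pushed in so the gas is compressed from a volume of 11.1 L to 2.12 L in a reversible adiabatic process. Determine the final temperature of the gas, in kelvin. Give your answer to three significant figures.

T₂ ≈ 1400 K

Adiabatic: T₁V₁^(γ−1) = T₂V₂^(γ−1) ⇒ T₂ = T₁ (V₁/V₂)^(γ−1).
For a monatomic ideal gas γ = 5/3, so γ−1 = 2/3.
T₁ = 191 °C = 464.1 K.
T₂ = 464.1 × (11.1/2.12)^(2/3) = 1400 K.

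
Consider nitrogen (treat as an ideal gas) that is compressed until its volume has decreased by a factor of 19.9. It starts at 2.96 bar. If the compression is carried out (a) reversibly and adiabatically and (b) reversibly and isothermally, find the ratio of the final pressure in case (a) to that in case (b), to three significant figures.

For a diatomic ideal gas γ = 7/5.
Isothermal: P_b = P₁(V₁/V₂) = 2.96×19.9.
Adiabatic: P_a = P₁(V₁/V₂)^γ = 2.96×19.9^(7/5).
P_a/P_b = (V₁/V₂)^(γ−1) = 19.9^(2/5) = 3.308.

P_adiabatic / P_isothermal ≈ 3.31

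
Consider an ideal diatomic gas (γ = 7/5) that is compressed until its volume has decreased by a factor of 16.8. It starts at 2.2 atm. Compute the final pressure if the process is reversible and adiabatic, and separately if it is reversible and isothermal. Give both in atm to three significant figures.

Isothermal: P₂ = P₁(V₁/V₂) = 2.2×16.8 = 36.96 atm.
Adiabatic: P₂ = P₁(V₁/V₂)^γ = 2.2×16.8^(7/5) = 114.2 atm.

adiabatic: 114 atm; isothermal: 37.0 atm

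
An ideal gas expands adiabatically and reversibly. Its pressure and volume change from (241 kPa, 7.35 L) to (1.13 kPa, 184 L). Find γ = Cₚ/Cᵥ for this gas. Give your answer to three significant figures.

γ ≈ 1.67

PV^γ = const ⇒ γ = ln(P₂/P₁) / ln(V₁/V₂).
γ = ln(1.13/241) / ln(7.35/184) = 1.665.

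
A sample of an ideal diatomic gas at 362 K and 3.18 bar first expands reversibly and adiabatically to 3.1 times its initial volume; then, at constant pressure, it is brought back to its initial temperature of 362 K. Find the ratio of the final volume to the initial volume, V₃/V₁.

V₃/V₁ ≈ 4.87

For a diatomic ideal gas γ = 7/5.
Adiabatic step: V₂/V₁ = 3.1; T₂ = T₁·(1/3.1)^(2/5) = 230.2 K.
Isobaric step: V₃/V₂ = T₃/T₂ = 362/230.2.
V₃/V₁ = (V₂/V₁)(V₃/V₂) = 3.1 × (362/230.2) = 4.874.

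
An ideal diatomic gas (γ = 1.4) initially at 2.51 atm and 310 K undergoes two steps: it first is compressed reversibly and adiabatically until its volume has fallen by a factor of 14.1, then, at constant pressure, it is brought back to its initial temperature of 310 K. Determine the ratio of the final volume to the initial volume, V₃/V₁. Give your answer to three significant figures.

Adiabatic step: V₂/V₁ = 0.07092; T₂ = T₁·14.1^(0.4) = 893.4 K.
Isobaric step: V₃/V₂ = T₃/T₂ = 310/893.4.
V₃/V₁ = (V₂/V₁)(V₃/V₂) = 0.07092 × (310/893.4) = 0.02461.

V₃/V₁ ≈ 0.0246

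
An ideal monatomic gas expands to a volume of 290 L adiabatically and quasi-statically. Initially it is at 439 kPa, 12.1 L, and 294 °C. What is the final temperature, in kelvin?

Adiabatic: T₁V₁^(γ−1) = T₂V₂^(γ−1) ⇒ T₂ = T₁ (V₁/V₂)^(γ−1).
γ = 5/3 for a monatomic ideal gas.
T₁ = 294 °C = 567.1 K.
T₂ = 567.1 × (12.1/290)^(2/3) = 68.23 K.

T₂ ≈ 68.2 K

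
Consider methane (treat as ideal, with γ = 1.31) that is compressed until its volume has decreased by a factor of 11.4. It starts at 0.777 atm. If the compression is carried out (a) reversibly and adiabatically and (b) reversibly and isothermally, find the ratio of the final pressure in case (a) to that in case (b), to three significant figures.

Isothermal: P_b = P₁(V₁/V₂) = 0.777×11.4.
Adiabatic: P_a = P₁(V₁/V₂)^γ = 0.777×11.4^(1.31).
P_a/P_b = (V₁/V₂)^(γ−1) = 11.4^(0.31) = 2.126.

P_adiabatic / P_isothermal ≈ 2.13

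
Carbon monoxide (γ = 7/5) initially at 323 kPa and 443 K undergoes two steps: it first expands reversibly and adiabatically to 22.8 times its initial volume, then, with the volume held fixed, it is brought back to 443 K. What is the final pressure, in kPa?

P₃ ≈ 14.2 kPa

Adiabatic step (PV^γ = const): P₂ = 323×(1/22.8)^(7/5) = 4.056 kPa; T₂ = 443×(1/22.8)^(2/5) = 126.8 K.
Isochoric: P₃ = P₂(T₃/T₂) = 4.056 × (443/126.8) = 14.17 kPa.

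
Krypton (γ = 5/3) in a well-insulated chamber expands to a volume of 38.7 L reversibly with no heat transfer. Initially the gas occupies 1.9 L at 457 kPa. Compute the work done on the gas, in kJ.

P₂ = P₁(V₁/V₂)^γ = 457×(1.9/38.7)^(5/3) = 3.008 kPa.
For a reversible adiabat, W_by_gas = (P₁V₁ − P₂V₂)/(γ−1).
W_by = (457000×0.0019 − 3008×0.0387) / (2/3) = 1128 J.
W_on_gas = −W_by = -1128 J.

W ≈ -1.13 kJ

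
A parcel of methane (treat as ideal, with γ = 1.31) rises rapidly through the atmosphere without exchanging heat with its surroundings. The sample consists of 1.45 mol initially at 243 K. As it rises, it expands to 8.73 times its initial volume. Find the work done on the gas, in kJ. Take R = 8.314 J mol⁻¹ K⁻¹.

For a reversible adiabat TV^(γ−1) is constant, so T₂ = T₁ (V₁/V₂)^(γ−1).
T₂ = 243 × (1/8.73)^(0.31) = 124.1 K.
Q = 0, so ΔU = W_on_gas = nCᵥΔT with Cᵥ = R/(γ−1) = 26.82 J/(mol·K).
ΔU = 1.45 × 26.82 × (124.1 − 243) = -4622 J.

W ≈ -4.62 kJ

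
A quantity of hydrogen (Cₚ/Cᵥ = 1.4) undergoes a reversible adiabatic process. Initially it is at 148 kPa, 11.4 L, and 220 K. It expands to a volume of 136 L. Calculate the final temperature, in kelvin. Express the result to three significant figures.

For a reversible adiabat TV^(γ−1) is constant, so T₂ = T₁ (V₁/V₂)^(γ−1).
T₂ = 220 × (11.4/136)^(0.4) = 81.61 K.

T₂ ≈ 81.6 K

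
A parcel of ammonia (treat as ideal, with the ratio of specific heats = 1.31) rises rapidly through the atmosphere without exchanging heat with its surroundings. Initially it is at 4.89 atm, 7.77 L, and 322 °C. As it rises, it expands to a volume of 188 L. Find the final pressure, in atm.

Adiabatic: P₁V₁^γ = P₂V₂^γ ⇒ P₂ = P₁ (V₁/V₂)^γ.
P₂ = 4.89 × (7.77/188)^(1.31) = 0.07527 atm.

P₂ ≈ 0.0753 atm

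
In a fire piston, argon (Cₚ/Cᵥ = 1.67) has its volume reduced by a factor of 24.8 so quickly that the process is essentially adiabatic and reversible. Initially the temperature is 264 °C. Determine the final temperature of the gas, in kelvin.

For a reversible adiabat TV^(γ−1) is constant, so T₂ = T₁ (V₁/V₂)^(γ−1).
T₁ = 264 °C = 537.1 K.
T₂ = 537.1 × 24.8^(0.67) = 4617 K.

T₂ ≈ 4620 K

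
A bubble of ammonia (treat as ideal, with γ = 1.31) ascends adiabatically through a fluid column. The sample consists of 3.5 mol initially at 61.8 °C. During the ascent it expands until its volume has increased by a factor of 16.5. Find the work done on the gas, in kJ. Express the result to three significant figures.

Adiabatic: T₁V₁^(γ−1) = T₂V₂^(γ−1) ⇒ T₂ = T₁ (V₁/V₂)^(γ−1).
T₁ = 61.8 °C = 334.9 K.
T₂ = 334.9 × (1/16.5)^(0.31) = 140.5 K.
Q = 0, so ΔU = W_on_gas = nCᵥΔT with Cᵥ = R/(γ−1) = 26.82 J/(mol·K).
ΔU = 3.5 × 26.82 × (140.5 − 334.9) = -18260 J.

W ≈ -18.3 kJ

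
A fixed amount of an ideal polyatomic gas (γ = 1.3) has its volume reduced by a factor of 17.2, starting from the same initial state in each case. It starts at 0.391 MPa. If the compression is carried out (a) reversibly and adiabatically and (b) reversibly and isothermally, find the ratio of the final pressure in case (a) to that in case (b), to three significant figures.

Isothermal: P_b = P₁(V₁/V₂) = 0.391×17.2.
Adiabatic: P_a = P₁(V₁/V₂)^γ = 0.391×17.2^(1.3).
P_a/P_b = (V₁/V₂)^(γ−1) = 17.2^(0.3) = 2.348.

P_adiabatic / P_isothermal ≈ 2.35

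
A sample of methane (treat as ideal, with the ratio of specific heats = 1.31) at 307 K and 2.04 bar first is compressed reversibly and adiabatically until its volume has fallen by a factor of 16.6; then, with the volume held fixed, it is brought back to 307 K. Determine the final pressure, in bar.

P₃ ≈ 33.9 bar

Adiabatic step (PV^γ = const): P₂ = 2.04×16.6^(1.31) = 80.9 bar; T₂ = 307×16.6^(0.31) = 733.5 K.
Isochoric: P₃ = P₂(T₃/T₂) = 80.9 × (307/733.5) = 33.86 bar.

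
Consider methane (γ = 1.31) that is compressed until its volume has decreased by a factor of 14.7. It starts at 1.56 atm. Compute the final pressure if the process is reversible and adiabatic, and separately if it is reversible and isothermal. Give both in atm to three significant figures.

adiabatic: 52.8 atm; isothermal: 22.9 atm

Isothermal: P₂ = P₁(V₁/V₂) = 1.56×14.7 = 22.93 atm.
Adiabatic: P₂ = P₁(V₁/V₂)^γ = 1.56×14.7^(1.31) = 52.76 atm.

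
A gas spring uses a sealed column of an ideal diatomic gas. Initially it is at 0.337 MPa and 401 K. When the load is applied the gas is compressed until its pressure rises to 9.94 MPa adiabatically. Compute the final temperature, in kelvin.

T₂ ≈ 1050 K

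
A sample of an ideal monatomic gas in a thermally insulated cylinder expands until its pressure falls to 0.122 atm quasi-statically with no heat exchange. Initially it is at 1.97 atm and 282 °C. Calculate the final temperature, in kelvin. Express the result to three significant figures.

T₂ ≈ 182 K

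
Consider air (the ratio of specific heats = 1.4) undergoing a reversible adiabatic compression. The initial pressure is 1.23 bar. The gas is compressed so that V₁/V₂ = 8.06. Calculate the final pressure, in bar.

Adiabatic: P₁V₁^γ = P₂V₂^γ ⇒ P₂ = P₁ (V₁/V₂)^γ.
P₂ = 1.23 × 8.06^(1.4) = 22.84 bar.

P₂ ≈ 22.8 bar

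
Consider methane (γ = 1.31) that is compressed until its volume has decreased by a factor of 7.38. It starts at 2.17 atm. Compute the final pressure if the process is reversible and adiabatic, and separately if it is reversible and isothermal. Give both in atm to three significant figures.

adiabatic: 29.8 atm; isothermal: 16.0 atm

Isothermal: P₂ = P₁(V₁/V₂) = 2.17×7.38 = 16.01 atm.
Adiabatic: P₂ = P₁(V₁/V₂)^γ = 2.17×7.38^(1.31) = 29.76 atm.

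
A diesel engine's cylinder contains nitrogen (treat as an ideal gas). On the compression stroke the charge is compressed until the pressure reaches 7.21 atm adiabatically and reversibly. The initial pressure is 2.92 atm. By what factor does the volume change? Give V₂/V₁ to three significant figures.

V₂/V₁ ≈ 0.524

From PV^γ = const, V₂/V₁ = (P₁/P₂)^(1/γ).
For a diatomic ideal gas γ = 7/5.
V₂/V₁ = (2.92/7.21)^(5/7) = 0.5243.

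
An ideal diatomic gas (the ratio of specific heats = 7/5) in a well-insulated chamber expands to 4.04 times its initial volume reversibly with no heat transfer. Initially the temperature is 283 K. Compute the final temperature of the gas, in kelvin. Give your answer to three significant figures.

T₂ ≈ 162 K

Adiabatic: T₁V₁^(γ−1) = T₂V₂^(γ−1) ⇒ T₂ = T₁ (V₁/V₂)^(γ−1).
T₂ = 283 × (1/4.04)^(2/5) = 161.9 K.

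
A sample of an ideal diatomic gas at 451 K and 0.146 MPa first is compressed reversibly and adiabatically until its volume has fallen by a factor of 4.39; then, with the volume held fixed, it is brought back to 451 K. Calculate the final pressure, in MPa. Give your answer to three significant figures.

For a diatomic ideal gas γ = 7/5.
Adiabatic step (PV^γ = const): P₂ = 0.146×4.39^(7/5) = 1.158 MPa; T₂ = 451×4.39^(2/5) = 815 K.
Isochoric: P₃ = P₂(T₃/T₂) = 1.158 × (451/815) = 0.6409 MPa.

P₃ ≈ 0.641 MPa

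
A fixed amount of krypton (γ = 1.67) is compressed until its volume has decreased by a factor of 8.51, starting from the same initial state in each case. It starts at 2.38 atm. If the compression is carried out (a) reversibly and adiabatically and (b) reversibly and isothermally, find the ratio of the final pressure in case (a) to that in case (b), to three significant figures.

P_adiabatic / P_isothermal ≈ 4.20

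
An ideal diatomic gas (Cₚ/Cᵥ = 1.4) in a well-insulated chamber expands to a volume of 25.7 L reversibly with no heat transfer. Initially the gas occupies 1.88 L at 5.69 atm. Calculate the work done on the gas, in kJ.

W ≈ -1.76 kJ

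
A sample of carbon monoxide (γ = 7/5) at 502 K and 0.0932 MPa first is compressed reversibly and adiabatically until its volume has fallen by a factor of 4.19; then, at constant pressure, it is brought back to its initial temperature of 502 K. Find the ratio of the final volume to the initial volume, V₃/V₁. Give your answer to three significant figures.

V₃/V₁ ≈ 0.135

Adiabatic step: V₂/V₁ = 0.2387; T₂ = T₁·4.19^(2/5) = 890.4 K.
Isobaric step: V₃/V₂ = T₃/T₂ = 502/890.4.
V₃/V₁ = (V₂/V₁)(V₃/V₂) = 0.2387 × (502/890.4) = 0.1346.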